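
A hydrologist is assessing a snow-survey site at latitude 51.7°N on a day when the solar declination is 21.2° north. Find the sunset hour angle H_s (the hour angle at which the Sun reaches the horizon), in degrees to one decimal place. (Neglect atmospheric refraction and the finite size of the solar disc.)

cos H_s = −tan(51.7°) · tan(21.2°) = -0.4911, so H_s = arccos(-0.4911) = 119.41°.

119.4°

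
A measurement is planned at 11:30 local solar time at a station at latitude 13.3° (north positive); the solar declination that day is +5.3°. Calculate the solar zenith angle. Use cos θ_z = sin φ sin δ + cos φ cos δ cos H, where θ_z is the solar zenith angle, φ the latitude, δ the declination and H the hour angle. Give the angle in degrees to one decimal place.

Hour angle H = 15° × (11.5 − 12) = -7.50°.
cos θ_z = sin φ sin δ + cos φ cos δ cos H = (0.2300)(0.0924) + (0.9732)(0.9957)(0.9914) = 0.9819.
θ_z = arccos(0.9819) = 10.92°.

10.9°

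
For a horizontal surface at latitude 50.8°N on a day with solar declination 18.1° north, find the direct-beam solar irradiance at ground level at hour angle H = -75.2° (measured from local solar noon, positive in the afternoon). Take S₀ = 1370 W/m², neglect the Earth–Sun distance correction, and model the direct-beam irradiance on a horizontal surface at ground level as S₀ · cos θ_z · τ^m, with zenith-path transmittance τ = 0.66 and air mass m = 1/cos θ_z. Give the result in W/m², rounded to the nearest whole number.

188 W/m²

With φ = 50.8°, δ = 18.1°, H = -75.20°: sin φ sin δ = 0.2408, cos φ cos δ cos H = 0.1535, so cos θ_z = 0.3943.
Air mass m = 1/cos θ_z = 1/0.3943 = 2.536; τ^m = 0.66^2.536 = 0.3486.
Surface direct beam = 1370 × 0.3943 × 0.3486 = 188.31 W/m².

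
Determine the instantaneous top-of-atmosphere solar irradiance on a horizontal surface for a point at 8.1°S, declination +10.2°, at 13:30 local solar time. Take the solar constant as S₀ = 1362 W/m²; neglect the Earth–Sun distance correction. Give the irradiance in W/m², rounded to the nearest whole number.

1192 W/m²

Hour angle H = 15° × (13.5 − 12) = 22.50°.
cos θ_z = sin(-8.1°) sin(10.2°) + cos(-8.1°) cos(10.2°) cos(22.50°) = -0.0250 + 0.9002 = 0.8752.
Top-of-atmosphere irradiance = S₀ cos θ_z = 1362 × 0.8752 = 1192.02 W/m².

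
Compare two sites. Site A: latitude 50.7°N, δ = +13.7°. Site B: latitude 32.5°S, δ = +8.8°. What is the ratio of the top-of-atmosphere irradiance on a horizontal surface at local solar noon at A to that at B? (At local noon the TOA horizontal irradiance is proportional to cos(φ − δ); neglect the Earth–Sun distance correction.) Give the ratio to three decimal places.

1.063

A: cos θ_z = cos(50.7° − (13.7°)) = 0.7986.
B: cos θ_z = cos(-32.5° − (8.8°)) = 0.7513.
Ratio A/B = 0.7986 / 0.7513 = 1.0630.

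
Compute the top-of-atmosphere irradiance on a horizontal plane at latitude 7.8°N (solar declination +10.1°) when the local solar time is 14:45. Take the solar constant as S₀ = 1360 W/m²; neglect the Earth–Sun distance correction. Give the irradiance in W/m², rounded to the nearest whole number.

1030 W/m²

Hour angle H = 15° × (14.75 − 12) = 41.25°.
cos θ_z = sin φ sin δ + cos φ cos δ cos H = (0.1357)(0.1754) + (0.9907)(0.9845)(0.7518) = 0.7571.
Top-of-atmosphere irradiance = S₀ cos θ_z = 1360 × 0.7571 = 1029.66 W/m².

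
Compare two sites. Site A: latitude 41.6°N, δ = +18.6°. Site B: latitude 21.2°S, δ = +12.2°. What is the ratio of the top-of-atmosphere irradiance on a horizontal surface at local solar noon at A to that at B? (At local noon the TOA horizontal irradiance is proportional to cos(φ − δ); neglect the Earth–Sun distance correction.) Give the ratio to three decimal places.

1.103

A: cos θ_z = cos(41.6° − (18.6°)) = 0.9205.
B: cos θ_z = cos(-21.2° − (12.2°)) = 0.8348.
Ratio A/B = 0.9205 / 0.8348 = 1.1027.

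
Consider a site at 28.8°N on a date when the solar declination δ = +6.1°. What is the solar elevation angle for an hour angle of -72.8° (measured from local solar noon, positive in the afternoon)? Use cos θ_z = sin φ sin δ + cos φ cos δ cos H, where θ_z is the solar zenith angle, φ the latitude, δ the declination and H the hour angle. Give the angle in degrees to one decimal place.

With φ = 28.8°, δ = 6.1°, H = -72.80°: sin φ sin δ = 0.0512, cos φ cos δ cos H = 0.2577, so cos θ_z = 0.3089.
θ_z = arccos(0.3089) = 72.01°, so the elevation is 90° − 72.01° = 17.99°.

18.0°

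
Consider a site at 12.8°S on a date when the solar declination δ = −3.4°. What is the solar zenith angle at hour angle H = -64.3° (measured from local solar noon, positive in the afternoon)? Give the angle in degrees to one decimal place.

64.2°

cos θ_z = sin(-12.8°) sin(-3.4°) + cos(-12.8°) cos(-3.4°) cos(-64.30°) = 0.0131 + 0.4221 = 0.4352.
θ_z = arccos(0.4352) = 64.20°.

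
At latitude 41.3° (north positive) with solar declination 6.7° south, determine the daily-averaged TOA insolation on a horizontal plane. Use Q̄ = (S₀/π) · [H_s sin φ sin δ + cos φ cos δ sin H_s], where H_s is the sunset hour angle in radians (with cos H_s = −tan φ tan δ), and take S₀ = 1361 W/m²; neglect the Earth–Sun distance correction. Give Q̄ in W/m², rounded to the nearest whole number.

cos H_s = −tan(41.3°) · tan(-6.7°) = 0.1032, so H_s = arccos(0.1032) = 84.08°. In radians, H_s = 1.4675.
H_s sin φ sin δ = 1.4675 × 0.6600 × -0.1167 = -0.1130.
cos φ cos δ sin H_s = 0.7513 × 0.9932 × 0.9947 = 0.7422.
Q̄ = (1361/π) × (-0.1130 + 0.7422) = 433.22 × 0.6292 = 272.58 W/m².

273 W/m²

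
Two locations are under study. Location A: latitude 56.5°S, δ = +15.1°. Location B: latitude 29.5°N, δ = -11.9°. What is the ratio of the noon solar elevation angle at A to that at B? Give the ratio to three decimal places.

A: 90° − |-56.5 − (15.1)| = 18.40°.
B: 90° − |29.5 − (-11.9)| = 48.60°.
Ratio A/B = 18.4000 / 48.6000 = 0.3786.

0.379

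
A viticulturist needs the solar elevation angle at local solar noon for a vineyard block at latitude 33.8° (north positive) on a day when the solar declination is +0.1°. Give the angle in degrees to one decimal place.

56.3°

At local solar noon the hour angle is zero, so the elevation is 90° − |φ − δ| = 90° − |33.8° − (0.1°)| = 90° − 33.7° = 56.3°.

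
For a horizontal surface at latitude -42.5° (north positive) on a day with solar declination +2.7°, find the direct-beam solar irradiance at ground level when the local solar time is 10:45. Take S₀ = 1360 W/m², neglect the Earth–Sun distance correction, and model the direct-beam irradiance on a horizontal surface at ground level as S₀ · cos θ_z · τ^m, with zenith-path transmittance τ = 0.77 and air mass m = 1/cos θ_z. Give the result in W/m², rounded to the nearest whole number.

Hour angle H = 15° × (10.75 − 12) = -18.75°.
cos θ_z = sin φ sin δ + cos φ cos δ cos H = (-0.6756)(0.0471) + (0.7373)(0.9989)(0.9469) = 0.6656.
Air mass m = 1/cos θ_z = 1/0.6656 = 1.502; τ^m = 0.77^1.502 = 0.6753.
Surface direct beam = 1360 × 0.6656 × 0.6753 = 611.29 W/m².

611 W/m²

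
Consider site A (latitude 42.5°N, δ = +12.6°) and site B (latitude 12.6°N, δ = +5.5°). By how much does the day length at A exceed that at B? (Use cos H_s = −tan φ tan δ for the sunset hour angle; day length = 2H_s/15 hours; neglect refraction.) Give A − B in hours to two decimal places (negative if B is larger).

+1.41 h

A: H_s = arccos(−tan 42.5° · tan 12.6°) = 101.82°, so 2H_s/15 = 13.5760 h.
B: H_s = arccos(−tan 12.6° · tan 5.5°) = 91.23°, so 2H_s/15 = 12.1640 h.
A − B = 13.5760 − 12.1640 = 1.4120 h.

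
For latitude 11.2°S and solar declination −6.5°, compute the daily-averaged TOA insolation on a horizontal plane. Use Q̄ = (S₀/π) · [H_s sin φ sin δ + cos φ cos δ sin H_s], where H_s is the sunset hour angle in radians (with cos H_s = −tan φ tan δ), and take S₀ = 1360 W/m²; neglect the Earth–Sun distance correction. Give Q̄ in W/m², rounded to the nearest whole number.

cos H_s = −tan(-11.2°) · tan(-6.5°) = -0.0226, so H_s = arccos(-0.0226) = 91.29°. In radians, H_s = 1.5933.
H_s sin φ sin δ = 1.5933 × -0.1942 × -0.1132 = 0.0350.
cos φ cos δ sin H_s = 0.9810 × 0.9936 × 0.9997 = 0.9744.
Q̄ = (1360/π) × (0.0350 + 0.9744) = 432.90 × 1.0094 = 436.97 W/m².

437 W/m²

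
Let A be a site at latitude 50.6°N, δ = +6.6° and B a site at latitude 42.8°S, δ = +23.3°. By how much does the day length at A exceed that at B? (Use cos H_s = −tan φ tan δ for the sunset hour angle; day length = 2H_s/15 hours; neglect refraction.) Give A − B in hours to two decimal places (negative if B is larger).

A: H_s = arccos(−tan 50.6° · tan 6.6°) = 98.10°, so 2H_s/15 = 13.0800 h.
B: H_s = arccos(−tan -42.8° · tan 23.3°) = 66.50°, so 2H_s/15 = 8.8667 h.
A − B = 13.0800 − 8.8667 = 4.2133 h.

+4.21 h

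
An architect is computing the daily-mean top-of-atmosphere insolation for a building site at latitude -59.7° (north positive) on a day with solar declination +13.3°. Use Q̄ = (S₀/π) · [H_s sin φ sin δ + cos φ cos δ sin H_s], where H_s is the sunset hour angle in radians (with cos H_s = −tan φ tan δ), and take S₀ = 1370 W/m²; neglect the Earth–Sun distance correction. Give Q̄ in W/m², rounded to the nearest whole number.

96 W/m²

The sunset hour angle satisfies cos H_s = −tan φ tan δ = 0.4045, giving H_s = 66.14°. In radians, H_s = 1.1544.
H_s sin φ sin δ = 1.1544 × -0.8634 × 0.2300 = -0.2292.
cos φ cos δ sin H_s = 0.5045 × 0.9732 × 0.9146 = 0.4490.
Q̄ = (1370/π) × (-0.2292 + 0.4490) = 436.08 × 0.2198 = 95.85 W/m².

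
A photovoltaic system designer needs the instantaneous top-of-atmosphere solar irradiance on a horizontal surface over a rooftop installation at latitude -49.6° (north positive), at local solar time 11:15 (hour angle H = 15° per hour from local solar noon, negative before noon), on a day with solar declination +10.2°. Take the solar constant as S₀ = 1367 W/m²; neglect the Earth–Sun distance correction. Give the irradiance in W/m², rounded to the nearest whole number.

671 W/m²

Hour angle H = 15° × (11.25 − 12) = -11.25°.
With φ = -49.6°, δ = 10.2°, H = -11.25°: sin φ sin δ = -0.1349, cos φ cos δ cos H = 0.6256, so cos θ_z = 0.4907.
Top-of-atmosphere irradiance = S₀ cos θ_z = 1367 × 0.4907 = 670.79 W/m².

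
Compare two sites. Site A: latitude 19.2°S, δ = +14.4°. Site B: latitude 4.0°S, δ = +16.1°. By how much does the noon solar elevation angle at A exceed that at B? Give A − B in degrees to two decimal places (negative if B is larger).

A: 90° − |-19.2 − (14.4)| = 56.40°.
B: 90° − |-4.0 − (16.1)| = 69.90°.
A − B = 56.40 − 69.90 = -13.50°.

-13.50°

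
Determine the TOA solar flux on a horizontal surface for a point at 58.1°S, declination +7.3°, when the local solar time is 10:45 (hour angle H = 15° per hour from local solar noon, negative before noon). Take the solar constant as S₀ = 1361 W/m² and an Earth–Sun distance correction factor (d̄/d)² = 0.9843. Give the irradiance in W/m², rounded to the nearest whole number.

520 W/m²

Hour angle H = 15° × (10.75 − 12) = -18.75°.
cos θ_z = sin(-58.1°) sin(7.3°) + cos(-58.1°) cos(7.3°) cos(-18.75°) = -0.1079 + 0.4963 = 0.3884.
Top-of-atmosphere irradiance = S₀ (d̄/d)² cos θ_z = 1361 × 0.9843 × 0.3884 = 520.31 W/m².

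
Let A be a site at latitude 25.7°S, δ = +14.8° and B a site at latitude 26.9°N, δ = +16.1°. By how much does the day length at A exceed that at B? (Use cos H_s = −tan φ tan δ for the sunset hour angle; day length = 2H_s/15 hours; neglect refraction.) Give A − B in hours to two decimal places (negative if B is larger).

-2.10 h

A: H_s = arccos(−tan -25.7° · tan 14.8°) = 82.69°, so 2H_s/15 = 11.0253 h.
B: H_s = arccos(−tan 26.9° · tan 16.1°) = 98.42°, so 2H_s/15 = 13.1227 h.
A − B = 11.0253 − 13.1227 = -2.0974 h.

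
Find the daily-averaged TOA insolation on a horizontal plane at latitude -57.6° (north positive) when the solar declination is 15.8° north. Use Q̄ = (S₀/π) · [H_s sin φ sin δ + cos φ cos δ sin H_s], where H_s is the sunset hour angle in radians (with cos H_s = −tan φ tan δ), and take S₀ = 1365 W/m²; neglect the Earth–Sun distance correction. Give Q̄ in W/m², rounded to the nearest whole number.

90 W/m²

−tan φ tan δ = −(-1.5757)(0.2830) = 0.4459; H_s = arccos(0.4459) = 63.52°. In radians, H_s = 1.1086.
H_s sin φ sin δ = 1.1086 × -0.8443 × 0.2723 = -0.2549.
cos φ cos δ sin H_s = 0.5358 × 0.9622 × 0.8951 = 0.4615.
Q̄ = (1365/π) × (-0.2549 + 0.4615) = 434.49 × 0.2066 = 89.77 W/m².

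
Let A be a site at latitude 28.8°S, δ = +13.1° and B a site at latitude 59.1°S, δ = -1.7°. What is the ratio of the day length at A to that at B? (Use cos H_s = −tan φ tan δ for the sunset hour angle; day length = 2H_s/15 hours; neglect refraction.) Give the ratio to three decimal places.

A: H_s = arccos(−tan -28.8° · tan 13.1°) = 82.65°, so 2H_s/15 = 11.0200 h.
B: H_s = arccos(−tan -59.1° · tan -1.7°) = 92.84°, so 2H_s/15 = 12.3787 h.
Ratio A/B = 11.0200 / 12.3787 = 0.8902.

0.890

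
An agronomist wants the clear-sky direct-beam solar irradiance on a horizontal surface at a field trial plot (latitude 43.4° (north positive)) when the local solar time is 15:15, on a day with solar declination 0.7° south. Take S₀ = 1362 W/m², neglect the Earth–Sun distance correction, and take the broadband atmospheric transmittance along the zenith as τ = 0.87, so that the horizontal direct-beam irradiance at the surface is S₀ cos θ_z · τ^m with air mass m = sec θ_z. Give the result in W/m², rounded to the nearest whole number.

477 W/m²

Hour angle H = 15° × (15.25 − 12) = 48.75°.
cos θ_z = sin(43.4°) sin(-0.7°) + cos(43.4°) cos(-0.7°) cos(48.75°) = -0.0084 + 0.4790 = 0.4706.
Air mass m = 1/cos θ_z = 1/0.4706 = 2.125; τ^m = 0.87^2.125 = 0.7438.
Surface direct beam = 1362 × 0.4706 × 0.7438 = 476.74 W/m².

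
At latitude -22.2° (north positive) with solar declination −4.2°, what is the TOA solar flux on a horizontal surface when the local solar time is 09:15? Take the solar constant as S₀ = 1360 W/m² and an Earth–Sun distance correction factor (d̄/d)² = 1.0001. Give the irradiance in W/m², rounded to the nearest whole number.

982 W/m²

Hour angle H = 15° × (9.25 − 12) = -41.25°.
With φ = -22.2°, δ = -4.2°, H = -41.25°: sin φ sin δ = 0.0277, cos φ cos δ cos H = 0.6942, so cos θ_z = 0.7219.
Top-of-atmosphere irradiance = S₀ (d̄/d)² cos θ_z = 1360 × 1.0001 × 0.7219 = 981.88 W/m².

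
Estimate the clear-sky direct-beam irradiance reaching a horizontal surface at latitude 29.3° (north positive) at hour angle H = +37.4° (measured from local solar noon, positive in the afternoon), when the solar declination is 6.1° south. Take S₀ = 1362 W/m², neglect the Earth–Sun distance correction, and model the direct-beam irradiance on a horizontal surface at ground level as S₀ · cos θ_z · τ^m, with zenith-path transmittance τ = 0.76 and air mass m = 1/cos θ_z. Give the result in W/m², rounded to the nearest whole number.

cos θ_z = sin φ sin δ + cos φ cos δ cos H = (0.4894)(-0.1063) + (0.8721)(0.9943)(0.7944) = 0.6368.
Air mass m = 1/cos θ_z = 1/0.6368 = 1.570; τ^m = 0.76^1.570 = 0.6499.
Surface direct beam = 1362 × 0.6368 × 0.6499 = 563.67 W/m².

564 W/m²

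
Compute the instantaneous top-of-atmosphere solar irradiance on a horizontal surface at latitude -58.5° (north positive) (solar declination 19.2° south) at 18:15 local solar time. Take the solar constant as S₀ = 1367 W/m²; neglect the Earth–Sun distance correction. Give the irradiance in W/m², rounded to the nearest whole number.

Hour angle H = 15° × (18.25 − 12) = 93.75°.
With φ = -58.5°, δ = -19.2°, H = 93.75°: sin φ sin δ = 0.2804, cos φ cos δ cos H = -0.0323, so cos θ_z = 0.2481.
Top-of-atmosphere irradiance = S₀ cos θ_z = 1367 × 0.2481 = 339.15 W/m².

339 W/m²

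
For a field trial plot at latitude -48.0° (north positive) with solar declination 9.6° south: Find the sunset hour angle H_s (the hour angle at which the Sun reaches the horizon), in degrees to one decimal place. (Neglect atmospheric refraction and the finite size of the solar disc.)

cos H_s = −tan(-48.0°) · tan(-9.6°) = -0.1878, so H_s = arccos(-0.1878) = 100.82°.

100.8°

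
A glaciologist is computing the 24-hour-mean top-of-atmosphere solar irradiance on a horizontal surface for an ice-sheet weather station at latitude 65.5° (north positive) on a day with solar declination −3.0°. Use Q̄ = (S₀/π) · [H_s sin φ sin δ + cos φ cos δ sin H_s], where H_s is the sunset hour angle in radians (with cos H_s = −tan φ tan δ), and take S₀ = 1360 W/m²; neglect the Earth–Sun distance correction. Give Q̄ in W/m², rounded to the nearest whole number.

148 W/m²

The sunset hour angle satisfies cos H_s = −tan φ tan δ = 0.1150, giving H_s = 83.40°. In radians, H_s = 1.4556.
H_s sin φ sin δ = 1.4556 × 0.9100 × -0.0523 = -0.0693.
cos φ cos δ sin H_s = 0.4147 × 0.9986 × 0.9934 = 0.4114.
Q̄ = (1360/π) × (-0.0693 + 0.4114) = 432.90 × 0.3421 = 148.10 W/m².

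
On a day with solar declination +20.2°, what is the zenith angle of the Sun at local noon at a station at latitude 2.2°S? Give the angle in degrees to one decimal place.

At local solar noon the hour angle is zero, so the zenith angle is |φ − δ| = |-2.2° − (20.2°)| = 22.4°.

22.4°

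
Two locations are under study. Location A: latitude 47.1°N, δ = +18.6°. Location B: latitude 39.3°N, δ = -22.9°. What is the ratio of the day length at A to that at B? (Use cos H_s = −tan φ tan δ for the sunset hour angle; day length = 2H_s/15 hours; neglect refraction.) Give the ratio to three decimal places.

A: H_s = arccos(−tan 47.1° · tan 18.6°) = 111.23°, so 2H_s/15 = 14.8307 h.
B: H_s = arccos(−tan 39.3° · tan -22.9°) = 69.77°, so 2H_s/15 = 9.3027 h.
Ratio A/B = 14.8307 / 9.3027 = 1.5942.

1.594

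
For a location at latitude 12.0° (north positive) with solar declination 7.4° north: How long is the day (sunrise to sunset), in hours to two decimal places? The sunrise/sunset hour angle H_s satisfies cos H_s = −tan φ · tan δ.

12.21 hours

cos H_s = −tan(12.0°) · tan(7.4°) = -0.0276, so H_s = arccos(-0.0276) = 91.58°.
Day length = 2 H_s / 15° h⁻¹ = 183.16° / 15 = 12.211 h.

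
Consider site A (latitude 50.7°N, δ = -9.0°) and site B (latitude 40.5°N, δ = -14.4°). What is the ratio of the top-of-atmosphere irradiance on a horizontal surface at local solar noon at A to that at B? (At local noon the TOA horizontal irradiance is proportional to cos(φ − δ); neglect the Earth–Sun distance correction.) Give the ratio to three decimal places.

A: cos θ_z = cos(50.7° − (-9.0°)) = 0.5045.
B: cos θ_z = cos(40.5° − (-14.4°)) = 0.5750.
Ratio A/B = 0.5045 / 0.5750 = 0.8774.

0.877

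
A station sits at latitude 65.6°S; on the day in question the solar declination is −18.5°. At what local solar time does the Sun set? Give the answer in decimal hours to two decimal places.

The sunset hour angle satisfies cos H_s = −tan φ tan δ = -0.7376, giving H_s = 137.53°.
Sunset is at 12 + H_s/15 = 12 + 9.169 = 21.169 h local solar time.

21.17 h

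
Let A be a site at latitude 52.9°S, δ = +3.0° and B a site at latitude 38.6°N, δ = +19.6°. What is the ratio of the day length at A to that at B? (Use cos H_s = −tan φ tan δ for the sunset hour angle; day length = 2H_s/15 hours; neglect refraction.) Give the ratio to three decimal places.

0.808

A: H_s = arccos(−tan -52.9° · tan 3.0°) = 86.03°, so 2H_s/15 = 11.4707 h.
B: H_s = arccos(−tan 38.6° · tan 19.6°) = 106.51°, so 2H_s/15 = 14.2013 h.
Ratio A/B = 11.4707 / 14.2013 = 0.8077.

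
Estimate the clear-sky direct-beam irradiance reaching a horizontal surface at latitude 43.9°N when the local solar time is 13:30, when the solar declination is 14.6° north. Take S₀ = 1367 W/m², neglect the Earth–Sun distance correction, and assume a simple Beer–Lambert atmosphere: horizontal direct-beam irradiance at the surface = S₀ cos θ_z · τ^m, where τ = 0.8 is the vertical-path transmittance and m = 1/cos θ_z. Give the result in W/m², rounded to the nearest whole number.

853 W/m²

Hour angle H = 15° × (13.5 − 12) = 22.50°.
cos θ_z = sin φ sin δ + cos φ cos δ cos H = (0.6934)(0.2521) + (0.7206)(0.9677)(0.9239) = 0.8191.
Air mass m = 1/cos θ_z = 1/0.8191 = 1.221; τ^m = 0.8^1.221 = 0.7615.
Surface direct beam = 1367 × 0.8191 × 0.7615 = 852.66 W/m².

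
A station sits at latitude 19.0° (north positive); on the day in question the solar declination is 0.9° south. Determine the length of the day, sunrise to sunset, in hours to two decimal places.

11.96 hours

The sunset hour angle satisfies cos H_s = −tan φ tan δ = 0.0054, giving H_s = 89.69°.
Day length = 2 H_s / 15° h⁻¹ = 179.38° / 15 = 11.959 h.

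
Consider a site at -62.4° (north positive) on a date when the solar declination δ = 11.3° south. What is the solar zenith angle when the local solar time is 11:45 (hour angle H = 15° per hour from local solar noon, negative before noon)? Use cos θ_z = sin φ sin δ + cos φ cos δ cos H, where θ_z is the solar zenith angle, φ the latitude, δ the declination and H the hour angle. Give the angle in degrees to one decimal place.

Hour angle H = 15° × (11.75 − 12) = -3.75°.
cos θ_z = sin(-62.4°) sin(-11.3°) + cos(-62.4°) cos(-11.3°) cos(-3.75°) = 0.1736 + 0.4533 = 0.6269.
θ_z = arccos(0.6269) = 51.18°.

51.2°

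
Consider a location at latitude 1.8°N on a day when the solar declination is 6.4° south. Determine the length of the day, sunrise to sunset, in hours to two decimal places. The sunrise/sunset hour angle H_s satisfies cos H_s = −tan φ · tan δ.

11.97 hours

cos H_s = −tan(1.8°) · tan(-6.4°) = 0.0035, so H_s = arccos(0.0035) = 89.80°.
Day length = 2 H_s / 15° h⁻¹ = 179.60° / 15 = 11.973 h.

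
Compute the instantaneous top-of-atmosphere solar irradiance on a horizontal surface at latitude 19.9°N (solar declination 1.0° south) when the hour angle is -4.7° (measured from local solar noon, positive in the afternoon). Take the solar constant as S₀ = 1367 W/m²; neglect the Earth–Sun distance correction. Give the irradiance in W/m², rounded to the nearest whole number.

With φ = 19.9°, δ = -1.0°, H = -4.70°: sin φ sin δ = -0.0059, cos φ cos δ cos H = 0.9370, so cos θ_z = 0.9311.
Top-of-atmosphere irradiance = S₀ cos θ_z = 1367 × 0.9311 = 1272.81 W/m².

1273 W/m²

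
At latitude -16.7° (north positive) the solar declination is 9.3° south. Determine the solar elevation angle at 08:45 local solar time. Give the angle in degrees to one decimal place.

42.0°

Hour angle H = 15° × (8.75 − 12) = -48.75°.
cos θ_z = sin(-16.7°) sin(-9.3°) + cos(-16.7°) cos(-9.3°) cos(-48.75°) = 0.0464 + 0.6232 = 0.6696.
θ_z = arccos(0.6696) = 47.96°, so the elevation is 90° − 47.96° = 42.04°.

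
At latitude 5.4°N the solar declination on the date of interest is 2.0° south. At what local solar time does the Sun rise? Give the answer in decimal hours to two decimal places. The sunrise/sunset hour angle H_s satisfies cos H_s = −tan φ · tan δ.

6.01 h

cos H_s = −tan(5.4°) · tan(-2.0°) = 0.0033, so H_s = arccos(0.0033) = 89.81°.
Sunrise is at 12 − H_s/15 = 12 − 5.987 = 6.013 h local solar time.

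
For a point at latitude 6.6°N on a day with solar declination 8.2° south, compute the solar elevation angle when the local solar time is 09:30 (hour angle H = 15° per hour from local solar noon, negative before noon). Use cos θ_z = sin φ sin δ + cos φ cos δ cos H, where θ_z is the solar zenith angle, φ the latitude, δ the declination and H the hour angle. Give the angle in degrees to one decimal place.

49.8°

Hour angle H = 15° × (9.5 − 12) = -37.50°.
cos θ_z = sin φ sin δ + cos φ cos δ cos H = (0.1149)(-0.1426) + (0.9934)(0.9898)(0.7934) = 0.7637.
θ_z = arccos(0.7637) = 40.21°, so the elevation is 90° − 40.21° = 49.79°.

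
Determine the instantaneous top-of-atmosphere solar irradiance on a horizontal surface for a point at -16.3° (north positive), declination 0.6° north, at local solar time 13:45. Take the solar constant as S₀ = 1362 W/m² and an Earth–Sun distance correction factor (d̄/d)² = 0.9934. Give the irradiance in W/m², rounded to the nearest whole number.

1161 W/m²

Hour angle H = 15° × (13.75 − 12) = 26.25°.
With φ = -16.3°, δ = 0.6°, H = 26.25°: sin φ sin δ = -0.0029, cos φ cos δ cos H = 0.8608, so cos θ_z = 0.8579.
Top-of-atmosphere irradiance = S₀ (d̄/d)² cos θ_z = 1362 × 0.9934 × 0.8579 = 1160.75 W/m².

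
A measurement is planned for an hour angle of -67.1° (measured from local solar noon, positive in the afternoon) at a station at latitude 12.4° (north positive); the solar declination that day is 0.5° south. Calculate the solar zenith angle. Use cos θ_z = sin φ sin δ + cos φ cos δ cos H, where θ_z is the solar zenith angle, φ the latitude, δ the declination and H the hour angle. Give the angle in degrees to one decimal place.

cos θ_z = sin(12.4°) sin(-0.5°) + cos(12.4°) cos(-0.5°) cos(-67.10°) = -0.0019 + 0.3800 = 0.3781.
θ_z = arccos(0.3781) = 67.78°.

67.8°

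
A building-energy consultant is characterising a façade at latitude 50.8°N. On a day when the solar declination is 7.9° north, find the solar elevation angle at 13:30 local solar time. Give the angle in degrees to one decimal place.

43.2°

Hour angle H = 15° × (13.5 − 12) = 22.50°.
With φ = 50.8°, δ = 7.9°, H = 22.50°: sin φ sin δ = 0.1065, cos φ cos δ cos H = 0.5784, so cos θ_z = 0.6849.
θ_z = arccos(0.6849) = 46.77°, so the elevation is 90° − 46.77° = 43.23°.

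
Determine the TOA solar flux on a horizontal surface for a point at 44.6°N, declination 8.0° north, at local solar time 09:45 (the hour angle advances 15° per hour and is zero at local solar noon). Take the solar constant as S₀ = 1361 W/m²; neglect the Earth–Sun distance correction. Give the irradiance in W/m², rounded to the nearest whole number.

931 W/m²

Hour angle H = 15° × (9.75 − 12) = -33.75°.
cos θ_z = sin φ sin δ + cos φ cos δ cos H = (0.7022)(0.1392) + (0.7120)(0.9903)(0.8315) = 0.6840.
Top-of-atmosphere irradiance = S₀ cos θ_z = 1361 × 0.6840 = 930.92 W/m².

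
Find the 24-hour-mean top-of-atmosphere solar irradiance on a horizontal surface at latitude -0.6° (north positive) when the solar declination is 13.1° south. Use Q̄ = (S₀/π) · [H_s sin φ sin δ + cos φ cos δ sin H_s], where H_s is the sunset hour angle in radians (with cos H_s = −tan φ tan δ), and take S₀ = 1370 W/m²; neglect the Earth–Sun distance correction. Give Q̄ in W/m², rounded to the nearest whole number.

−tan φ tan δ = −(-0.0105)(-0.2327) = -0.0024; H_s = arccos(-0.0024) = 90.14°. In radians, H_s = 1.5732.
H_s sin φ sin δ = 1.5732 × -0.0105 × -0.2267 = 0.0037.
cos φ cos δ sin H_s = 0.9999 × 0.9740 × 1.0000 = 0.9739.
Q̄ = (1370/π) × (0.0037 + 0.9739) = 436.08 × 0.9776 = 426.31 W/m².

426 W/m²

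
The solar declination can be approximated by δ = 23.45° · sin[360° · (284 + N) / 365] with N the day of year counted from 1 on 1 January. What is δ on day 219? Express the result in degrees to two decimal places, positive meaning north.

+16.26°

360 × (284 + 219) / 365 = 496.110°; sin(496.110°) = 0.6933.
δ = 23.45 × 0.6933 = 16.258° ≈ +16.26°.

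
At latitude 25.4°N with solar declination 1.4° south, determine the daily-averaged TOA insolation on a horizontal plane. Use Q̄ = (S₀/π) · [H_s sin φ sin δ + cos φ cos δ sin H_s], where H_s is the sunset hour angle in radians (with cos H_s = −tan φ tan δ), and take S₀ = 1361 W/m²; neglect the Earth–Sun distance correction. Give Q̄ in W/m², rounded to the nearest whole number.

384 W/m²

cos H_s = −tan(25.4°) · tan(-1.4°) = 0.0116, so H_s = arccos(0.0116) = 89.34°. In radians, H_s = 1.5593.
H_s sin φ sin δ = 1.5593 × 0.4289 × -0.0244 = -0.0163.
cos φ cos δ sin H_s = 0.9033 × 0.9997 × 0.9999 = 0.9029.
Q̄ = (1361/π) × (-0.0163 + 0.9029) = 433.22 × 0.8866 = 384.09 W/m².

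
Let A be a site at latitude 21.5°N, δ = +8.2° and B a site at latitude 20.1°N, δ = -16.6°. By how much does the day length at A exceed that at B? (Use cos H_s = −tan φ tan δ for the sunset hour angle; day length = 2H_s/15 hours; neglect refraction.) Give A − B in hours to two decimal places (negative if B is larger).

A: H_s = arccos(−tan 21.5° · tan 8.2°) = 93.25°, so 2H_s/15 = 12.4333 h.
B: H_s = arccos(−tan 20.1° · tan -16.6°) = 83.74°, so 2H_s/15 = 11.1653 h.
A − B = 12.4333 − 11.1653 = 1.2680 h.

+1.27 h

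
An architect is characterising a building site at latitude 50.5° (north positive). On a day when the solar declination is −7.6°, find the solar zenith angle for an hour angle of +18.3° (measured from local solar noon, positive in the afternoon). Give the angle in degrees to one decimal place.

With φ = 50.5°, δ = -7.6°, H = 18.30°: sin φ sin δ = -0.1021, cos φ cos δ cos H = 0.5986, so cos θ_z = 0.4965.
θ_z = arccos(0.4965) = 60.23°.

60.2°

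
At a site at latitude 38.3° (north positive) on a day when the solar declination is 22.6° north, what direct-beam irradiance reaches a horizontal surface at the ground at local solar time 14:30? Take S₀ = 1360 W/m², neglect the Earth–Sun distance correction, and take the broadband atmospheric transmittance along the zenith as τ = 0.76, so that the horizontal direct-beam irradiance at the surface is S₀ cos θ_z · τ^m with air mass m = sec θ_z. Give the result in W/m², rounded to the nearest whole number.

Hour angle H = 15° × (14.5 − 12) = 37.50°.
cos θ_z = sin(38.3°) sin(22.6°) + cos(38.3°) cos(22.6°) cos(37.50°) = 0.2382 + 0.5748 = 0.8130.
Air mass m = 1/cos θ_z = 1/0.8130 = 1.230; τ^m = 0.76^1.230 = 0.7135.
Surface direct beam = 1360 × 0.8130 × 0.7135 = 788.90 W/m².

789 W/m²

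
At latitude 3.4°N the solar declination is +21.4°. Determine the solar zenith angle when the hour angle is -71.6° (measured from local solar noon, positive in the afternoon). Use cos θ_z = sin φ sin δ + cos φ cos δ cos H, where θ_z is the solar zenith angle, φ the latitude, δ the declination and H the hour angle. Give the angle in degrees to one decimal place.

With φ = 3.4°, δ = 21.4°, H = -71.60°: sin φ sin δ = 0.0216, cos φ cos δ cos H = 0.2934, so cos θ_z = 0.3150.
θ_z = arccos(0.3150) = 71.64°.

71.6°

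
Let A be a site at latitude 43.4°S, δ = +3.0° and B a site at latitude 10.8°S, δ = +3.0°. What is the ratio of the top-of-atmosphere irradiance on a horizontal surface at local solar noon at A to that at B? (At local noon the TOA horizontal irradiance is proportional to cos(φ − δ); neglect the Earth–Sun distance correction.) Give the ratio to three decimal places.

0.710

A: cos θ_z = cos(-43.4° − (3.0°)) = 0.6896.
B: cos θ_z = cos(-10.8° − (3.0°)) = 0.9711.
Ratio A/B = 0.6896 / 0.9711 = 0.7101.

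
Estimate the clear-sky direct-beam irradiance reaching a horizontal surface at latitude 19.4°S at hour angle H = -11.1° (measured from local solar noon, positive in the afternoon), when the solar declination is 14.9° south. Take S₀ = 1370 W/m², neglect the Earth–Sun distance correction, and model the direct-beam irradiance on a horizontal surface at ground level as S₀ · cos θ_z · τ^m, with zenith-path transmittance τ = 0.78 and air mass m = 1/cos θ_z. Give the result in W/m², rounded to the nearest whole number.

1042 W/m²

cos θ_z = sin φ sin δ + cos φ cos δ cos H = (-0.3322)(-0.2571) + (0.9432)(0.9664)(0.9813) = 0.9799.
Air mass m = 1/cos θ_z = 1/0.9799 = 1.021; τ^m = 0.78^1.021 = 0.7759.
Surface direct beam = 1370 × 0.9799 × 0.7759 = 1041.62 W/m².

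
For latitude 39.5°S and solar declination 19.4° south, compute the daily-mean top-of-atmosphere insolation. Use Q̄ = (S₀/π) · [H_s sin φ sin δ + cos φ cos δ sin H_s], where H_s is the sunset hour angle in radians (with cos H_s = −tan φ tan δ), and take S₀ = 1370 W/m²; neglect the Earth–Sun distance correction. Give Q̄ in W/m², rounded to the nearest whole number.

476 W/m²

−tan φ tan δ = −(-0.8243)(-0.3522) = -0.2903; H_s = arccos(-0.2903) = 106.88°. In radians, H_s = 1.8654.
H_s sin φ sin δ = 1.8654 × -0.6361 × -0.3322 = 0.3942.
cos φ cos δ sin H_s = 0.7716 × 0.9432 × 0.9569 = 0.6964.
Q̄ = (1370/π) × (0.3942 + 0.6964) = 436.08 × 1.0906 = 475.59 W/m².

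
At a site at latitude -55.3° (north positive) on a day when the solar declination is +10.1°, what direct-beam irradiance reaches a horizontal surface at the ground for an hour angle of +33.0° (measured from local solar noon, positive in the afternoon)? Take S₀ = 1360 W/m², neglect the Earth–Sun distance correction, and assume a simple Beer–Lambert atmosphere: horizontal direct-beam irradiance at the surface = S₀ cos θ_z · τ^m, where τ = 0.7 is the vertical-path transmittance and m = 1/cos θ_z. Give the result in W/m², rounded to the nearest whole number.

cos θ_z = sin φ sin δ + cos φ cos δ cos H = (-0.8221)(0.1754) + (0.5693)(0.9845)(0.8387) = 0.3259.
Air mass m = 1/cos θ_z = 1/0.3259 = 3.068; τ^m = 0.7^3.068 = 0.3348.
Surface direct beam = 1360 × 0.3259 × 0.3348 = 148.39 W/m².

148 W/m²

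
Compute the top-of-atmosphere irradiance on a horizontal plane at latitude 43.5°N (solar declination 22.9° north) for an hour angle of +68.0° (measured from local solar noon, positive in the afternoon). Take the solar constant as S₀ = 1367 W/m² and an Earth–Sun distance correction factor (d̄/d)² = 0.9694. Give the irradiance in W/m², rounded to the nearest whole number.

cos θ_z = sin φ sin δ + cos φ cos δ cos H = (0.6884)(0.3891) + (0.7254)(0.9212)(0.3746) = 0.5182.
Top-of-atmosphere irradiance = S₀ (d̄/d)² cos θ_z = 1367 × 0.9694 × 0.5182 = 686.70 W/m².

687 W/m²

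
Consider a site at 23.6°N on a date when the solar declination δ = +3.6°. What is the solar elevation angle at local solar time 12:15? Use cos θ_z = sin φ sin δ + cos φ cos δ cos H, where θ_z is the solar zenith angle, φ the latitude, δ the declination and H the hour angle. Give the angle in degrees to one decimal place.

69.7°

Hour angle H = 15° × (12.25 − 12) = 3.75°.
cos θ_z = sin(23.6°) sin(3.6°) + cos(23.6°) cos(3.6°) cos(3.75°) = 0.0251 + 0.9126 = 0.9377.
θ_z = arccos(0.9377) = 20.33°, so the elevation is 90° − 20.33° = 69.67°.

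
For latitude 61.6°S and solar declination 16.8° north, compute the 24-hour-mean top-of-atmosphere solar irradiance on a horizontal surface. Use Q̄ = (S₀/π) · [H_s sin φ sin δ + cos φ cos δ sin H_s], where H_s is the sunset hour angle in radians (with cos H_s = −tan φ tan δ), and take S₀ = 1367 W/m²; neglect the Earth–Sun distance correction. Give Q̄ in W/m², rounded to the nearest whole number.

The sunset hour angle satisfies cos H_s = −tan φ tan δ = 0.5584, giving H_s = 56.05°. In radians, H_s = 0.9783.
H_s sin φ sin δ = 0.9783 × -0.8796 × 0.2890 = -0.2487.
cos φ cos δ sin H_s = 0.4756 × 0.9573 × 0.8295 = 0.3777.
Q̄ = (1367/π) × (-0.2487 + 0.3777) = 435.13 × 0.1290 = 56.13 W/m².

56 W/m²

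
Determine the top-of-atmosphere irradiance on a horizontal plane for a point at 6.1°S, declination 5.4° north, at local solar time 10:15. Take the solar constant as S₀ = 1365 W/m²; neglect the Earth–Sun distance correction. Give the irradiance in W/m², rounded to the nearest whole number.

1198 W/m²

Hour angle H = 15° × (10.25 − 12) = -26.25°.
cos θ_z = sin φ sin δ + cos φ cos δ cos H = (-0.1063)(0.0941) + (0.9943)(0.9956)(0.8969) = 0.8779.
Top-of-atmosphere irradiance = S₀ cos θ_z = 1365 × 0.8779 = 1198.33 W/m².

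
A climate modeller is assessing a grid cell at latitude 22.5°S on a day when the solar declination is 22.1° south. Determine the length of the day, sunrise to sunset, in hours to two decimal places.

−tan φ tan δ = −(-0.4142)(-0.4061) = -0.1682; H_s = arccos(-0.1682) = 99.68°.
Day length = 2 H_s / 15° h⁻¹ = 199.36° / 15 = 13.291 h.

13.29 hours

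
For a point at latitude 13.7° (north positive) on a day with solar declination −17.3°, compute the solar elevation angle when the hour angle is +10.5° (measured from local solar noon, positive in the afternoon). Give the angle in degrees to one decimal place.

57.3°

cos θ_z = sin(13.7°) sin(-17.3°) + cos(13.7°) cos(-17.3°) cos(10.50°) = -0.0704 + 0.9121 = 0.8417.
θ_z = arccos(0.8417) = 32.68°, so the elevation is 90° − 32.68° = 57.32°.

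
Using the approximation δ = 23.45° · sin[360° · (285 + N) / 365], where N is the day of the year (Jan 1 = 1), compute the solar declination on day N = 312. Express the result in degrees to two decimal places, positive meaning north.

360 × (285 + 312) / 365 = 588.822°; sin(588.822°) = -0.7527.
δ = 23.45 × -0.7527 = -17.651° ≈ -17.65°.

-17.65°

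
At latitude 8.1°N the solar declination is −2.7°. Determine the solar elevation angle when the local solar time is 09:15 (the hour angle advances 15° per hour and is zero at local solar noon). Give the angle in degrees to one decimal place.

47.5°

Hour angle H = 15° × (9.25 − 12) = -41.25°.
cos θ_z = sin φ sin δ + cos φ cos δ cos H = (0.1409)(-0.0471) + (0.9900)(0.9989)(0.7518) = 0.7368.
θ_z = arccos(0.7368) = 42.54°, so the elevation is 90° − 42.54° = 47.46°.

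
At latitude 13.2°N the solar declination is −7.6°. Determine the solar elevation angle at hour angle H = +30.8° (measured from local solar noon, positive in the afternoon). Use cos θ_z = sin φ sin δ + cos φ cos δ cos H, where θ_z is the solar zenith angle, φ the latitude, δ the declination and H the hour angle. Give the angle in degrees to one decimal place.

53.0°

cos θ_z = sin φ sin δ + cos φ cos δ cos H = (0.2284)(-0.1323) + (0.9736)(0.9912)(0.8590) = 0.7987.
θ_z = arccos(0.7987) = 36.99°, so the elevation is 90° − 36.99° = 53.01°.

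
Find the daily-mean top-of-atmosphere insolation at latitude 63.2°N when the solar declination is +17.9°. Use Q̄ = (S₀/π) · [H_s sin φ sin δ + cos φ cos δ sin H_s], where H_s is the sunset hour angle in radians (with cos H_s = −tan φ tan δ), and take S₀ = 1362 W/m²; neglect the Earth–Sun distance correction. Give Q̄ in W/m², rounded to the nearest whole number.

−tan φ tan δ = −(1.9797)(0.3230) = -0.6394; H_s = arccos(-0.6394) = 129.75°. In radians, H_s = 2.2646.
H_s sin φ sin δ = 2.2646 × 0.8926 × 0.3074 = 0.6214.
cos φ cos δ sin H_s = 0.4509 × 0.9516 × 0.7688 = 0.3299.
Q̄ = (1362/π) × (0.6214 + 0.3299) = 433.54 × 0.9513 = 412.43 W/m².

412 W/m²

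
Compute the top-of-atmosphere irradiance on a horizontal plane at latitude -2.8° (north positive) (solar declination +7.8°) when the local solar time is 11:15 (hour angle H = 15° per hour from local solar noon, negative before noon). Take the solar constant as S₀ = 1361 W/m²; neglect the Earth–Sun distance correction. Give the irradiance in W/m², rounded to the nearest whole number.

1312 W/m²

Hour angle H = 15° × (11.25 − 12) = -11.25°.
With φ = -2.8°, δ = 7.8°, H = -11.25°: sin φ sin δ = -0.0066, cos φ cos δ cos H = 0.9706, so cos θ_z = 0.9640.
Top-of-atmosphere irradiance = S₀ cos θ_z = 1361 × 0.9640 = 1312.00 W/m².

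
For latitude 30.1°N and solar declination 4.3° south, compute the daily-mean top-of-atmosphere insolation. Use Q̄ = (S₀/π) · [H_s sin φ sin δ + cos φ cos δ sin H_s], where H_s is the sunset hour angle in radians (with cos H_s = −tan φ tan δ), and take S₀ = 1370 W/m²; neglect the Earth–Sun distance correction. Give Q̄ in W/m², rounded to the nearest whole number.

351 W/m²

cos H_s = −tan(30.1°) · tan(-4.3°) = 0.0436, so H_s = arccos(0.0436) = 87.50°. In radians, H_s = 1.5272.
H_s sin φ sin δ = 1.5272 × 0.5015 × -0.0750 = -0.0574.
cos φ cos δ sin H_s = 0.8652 × 0.9972 × 0.9990 = 0.8619.
Q̄ = (1370/π) × (-0.0574 + 0.8619) = 436.08 × 0.8045 = 350.83 W/m².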